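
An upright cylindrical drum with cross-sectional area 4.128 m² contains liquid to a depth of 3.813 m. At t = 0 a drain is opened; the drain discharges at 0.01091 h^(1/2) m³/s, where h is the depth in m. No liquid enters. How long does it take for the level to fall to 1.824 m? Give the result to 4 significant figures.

A dh/dt = −Q_out = −0.01091 √h.
This is separable: 2 d(√h)/dt = −0.01091/A, so √h = √h₀ − (0.01091/(2A)) t.
t = 2A(√h₀ − √h)/0.01091 = 2·4.128·(√3.813 − √1.824)/0.01091
  = 8.25600 × (1.95269 − 1.35056) / 0.01091 = 455.658 s.

455.7 s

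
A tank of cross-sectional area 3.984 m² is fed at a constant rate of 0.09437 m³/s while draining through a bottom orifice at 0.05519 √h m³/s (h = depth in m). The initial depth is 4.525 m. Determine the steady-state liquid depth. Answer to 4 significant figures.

2.924 m

A dh/dt = Q_in − 0.05519 √h. Steady state requires inflow = outflow:
Q_in = 0.05519 √h_ss ⇒ √h_ss = 0.09437/0.05519 = 1.70991.
h_ss = 1.70991² = 2.92380 m. (Since h₀ = 4.525 m > h_ss, the level will fall toward this value.)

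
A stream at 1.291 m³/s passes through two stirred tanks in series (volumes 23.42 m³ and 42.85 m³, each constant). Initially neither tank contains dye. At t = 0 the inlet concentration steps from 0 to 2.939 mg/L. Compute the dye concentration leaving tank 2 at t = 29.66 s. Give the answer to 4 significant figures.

Time constants: τᵢ = Vᵢ/Q for each well-mixed tank.
τ₁ = 23.42/1.291 = 18.1410 s; τ₂ = 42.85/1.291 = 33.1913 s.
Tank 1: C₁ = C_in(1 − e^(−t/τ₁)). Tank 2 (τ₁ ≠ τ₂): C₂ = C_in[1 − (τ₁ e^(−t/τ₁) − τ₂ e^(−t/τ₂))/(τ₁ − τ₂)].
At t = 29.66: e^(−t/τ₁) = 0.194958, e^(−t/τ₂) = 0.409177.
C₂ = 2.939·[1 − (18.1410·0.194958 − 33.1913·0.409177)/(-15.0503)] = 2.939·0.332613 = 0.977549 mg/L.

0.9775 mg/L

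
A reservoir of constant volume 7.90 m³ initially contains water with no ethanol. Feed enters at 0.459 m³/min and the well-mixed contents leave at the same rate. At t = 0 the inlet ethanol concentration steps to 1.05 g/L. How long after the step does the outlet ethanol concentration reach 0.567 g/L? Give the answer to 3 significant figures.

13.4 min

Species balance: V dC/dt = Q(C_in − C) ⇒ τ = V/Q = 17.211 min.
C(t) = C_in + (C₀ − C_in) e^(−t/τ). Set C = 0.567 and solve for t:
e^(−t/τ) = (C − C_in)/(C₀ − C_in) = (0.567 − 1.05)/(0 − 1.05) = 0.46000
t = −τ ln(…) = 17.211 × 0.77653 = 13.365 min.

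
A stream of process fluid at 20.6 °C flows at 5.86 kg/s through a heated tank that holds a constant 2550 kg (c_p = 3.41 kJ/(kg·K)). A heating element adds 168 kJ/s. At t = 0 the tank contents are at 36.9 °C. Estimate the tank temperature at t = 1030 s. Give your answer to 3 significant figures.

29.7 °C

First-law balance (no shaft work): M c_p dT/dt = ṁ c_p (T_in − T) + 168.
τ = M/ṁ = 435.15 s; T_ss = T_in + Q̇/(ṁ c_p) = 20.6 + 168/(5.86·3.41) = 29.007 °C.
T approaches T_ss exponentially: T(t) = T_ss + (T₀ − T_ss) e^(−t/τ).
T(1030) = 29.007 + (7.8927)·e^(−1030/435.15) = 29.007 + (7.8927)·0.093763 = 29.747 °C.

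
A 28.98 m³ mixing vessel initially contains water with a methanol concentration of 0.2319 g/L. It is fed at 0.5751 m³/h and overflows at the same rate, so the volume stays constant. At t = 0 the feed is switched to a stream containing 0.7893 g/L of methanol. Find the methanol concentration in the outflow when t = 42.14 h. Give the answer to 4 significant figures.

Mass balance on the solute (V constant): V dC/dt = Q(C_in − C).
Time constant τ = V/Q = 28.98/0.5751 = 50.3912 h.
Integrating: C(t) = C_in + (C₀ − C_in) e^(−t/τ).
C(42.14) = 0.7893 + (0.2319 − 0.7893)·e^(−42.14/50.3912) = 0.7893 + (-0.557400)·0.433330 = 0.547762 g/L.

0.5478 g/L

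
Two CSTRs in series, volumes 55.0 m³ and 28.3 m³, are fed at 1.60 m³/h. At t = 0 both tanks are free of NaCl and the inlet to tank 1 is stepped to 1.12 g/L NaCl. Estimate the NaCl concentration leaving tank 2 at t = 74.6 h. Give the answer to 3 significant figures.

0.874 g/L

Species balance on tank i: dCᵢ/dt = (Cᵢ₋₁ − Cᵢ)/τᵢ with τᵢ = Vᵢ/Q.
τ₁ = 55.0/1.60 = 34.375 h; τ₂ = 28.3/1.60 = 17.688 h.
Tank 1: C₁ = C_in(1 − e^(−t/τ₁)). Tank 2 (τ₁ ≠ τ₂): C₂ = C_in[1 − (τ₁ e^(−t/τ₁) − τ₂ e^(−t/τ₂))/(τ₁ − τ₂)].
At t = 74.6: e^(−t/τ₁) = 0.11416, e^(−t/τ₂) = 0.014733.
C₂ = 1.12·[1 − (34.375·0.11416 − 17.688·0.014733)/(16.688)] = 1.12·0.78046 = 0.87412 g/L.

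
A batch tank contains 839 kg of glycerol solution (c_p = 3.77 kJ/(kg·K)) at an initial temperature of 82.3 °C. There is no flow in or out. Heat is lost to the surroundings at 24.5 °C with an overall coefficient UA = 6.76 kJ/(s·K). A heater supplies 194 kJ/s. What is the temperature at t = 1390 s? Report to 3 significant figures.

54.7 °C

Lumped-capacitance energy balance: M c_p dT/dt = UA(T_amb − T) + Q̇.
dT/dt = (T_ss − T)/τ with T_ss = T_amb + Q̇/UA = 24.5 + 194/6.76 = 53.198 °C, τ = M c_p/UA = 839·3.77/6.76 = 467.90 s.
Integrating: T(t) = T_ss + (T₀ − T_ss) e^(−t/τ).
T(1390) = 53.198 + (29.102)·0.051268 = 54.690 °C.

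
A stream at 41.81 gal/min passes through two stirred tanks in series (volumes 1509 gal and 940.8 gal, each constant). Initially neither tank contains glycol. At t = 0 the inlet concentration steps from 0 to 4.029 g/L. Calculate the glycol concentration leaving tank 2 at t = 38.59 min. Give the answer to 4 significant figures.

Each tank obeys Vᵢ dCᵢ/dt = Q(Cᵢ₋₁ − Cᵢ), so τᵢ = Vᵢ/Q.
τ₁ = 1509/41.81 = 36.0918 min; τ₂ = 940.8/41.81 = 22.5018 min.
Tank 1: C₁ = C_in(1 − e^(−t/τ₁)). Tank 2 (τ₁ ≠ τ₂): C₂ = C_in[1 − (τ₁ e^(−t/τ₁) − τ₂ e^(−t/τ₂))/(τ₁ − τ₂)].
At t = 38.59: e^(−t/τ₁) = 0.343277, e^(−t/τ₂) = 0.179968.
C₂ = 4.029·[1 − (36.0918·0.343277 − 22.5018·0.179968)/(13.5901)] = 4.029·0.386323 = 1.55650 g/L.

1.556 g/L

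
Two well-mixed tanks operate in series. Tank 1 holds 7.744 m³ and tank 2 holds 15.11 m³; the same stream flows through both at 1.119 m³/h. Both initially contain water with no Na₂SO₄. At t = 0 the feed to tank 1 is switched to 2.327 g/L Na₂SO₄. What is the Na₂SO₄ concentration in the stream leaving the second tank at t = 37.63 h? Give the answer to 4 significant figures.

2.044 g/L

Time constants: τᵢ = Vᵢ/Q for each well-mixed tank.
τ₁ = 7.744/1.119 = 6.92046 h; τ₂ = 15.11/1.119 = 13.5031 h.
Solving the cascade with C₁(0)=C₂(0)=0 gives C₂(t) = C_in[1 − (τ₁ e^(−t/τ₁) − τ₂ e^(−t/τ₂))/(τ₁ − τ₂)].
At t = 37.63: e^(−t/τ₁) = 0.00435036, e^(−t/τ₂) = 0.0616204.
C₂ = 2.327·[1 − (6.92046·0.00435036 − 13.5031·0.0616204)/(-6.58266)] = 2.327·0.878171 = 2.04350 g/L.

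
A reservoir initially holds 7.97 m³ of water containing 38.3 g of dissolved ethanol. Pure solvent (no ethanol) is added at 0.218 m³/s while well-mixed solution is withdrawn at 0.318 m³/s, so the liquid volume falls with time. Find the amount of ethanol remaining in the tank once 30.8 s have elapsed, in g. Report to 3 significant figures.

8.10 g

Total volume: dV/dt = Q_in − Q_out = -0.10000 m³/s, so V(t) = 7.97 − 0.10000 t and V(30.8) = 4.8900 m³.
Species balance (pure solvent in): dm/dt = −Q_out · m/V(t).
dm/m = −Q_out dt/(V₀ − 0.10000 t); integrating gives ln(m/m₀) = −(Q_out/(Q_in−Q_out)) ln(V/V₀).
m = m₀ (V₀/V)^(Q_out/(Q_in−Q_out)) = 38.3 × (7.97/4.8900)^(-3.1800) = 8.1015 g.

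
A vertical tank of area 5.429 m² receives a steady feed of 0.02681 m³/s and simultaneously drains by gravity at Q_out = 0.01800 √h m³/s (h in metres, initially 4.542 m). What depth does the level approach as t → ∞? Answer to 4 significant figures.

A dh/dt = Q_in − 0.01800 √h. Steady state requires inflow = outflow:
Q_in = 0.01800 √h_ss ⇒ √h_ss = 0.02681/0.01800 = 1.48944.
h_ss = 1.48944² = 2.21844 m. (Since h₀ = 4.542 m > h_ss, the level will fall toward this value.)

2.218 m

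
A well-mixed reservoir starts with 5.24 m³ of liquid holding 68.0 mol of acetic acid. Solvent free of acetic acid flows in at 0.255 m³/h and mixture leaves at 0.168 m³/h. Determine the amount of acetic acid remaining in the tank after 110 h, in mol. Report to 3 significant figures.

Total volume: dV/dt = Q_in − Q_out = 0.087000 m³/h, so V(t) = 5.24 + 0.087000 t and V(110) = 14.810 m³.
Solute balance: dm/dt = 0 − Q_out C = −Q_out m/V(t).
dm/m = −Q_out dt/(V₀ + 0.087000 t); integrating gives ln(m/m₀) = −(Q_out/(Q_in−Q_out)) ln(V/V₀).
m = m₀ (V₀/V)^(Q_out/(Q_in−Q_out)) = 68.0 × (5.24/14.810)^(1.9310) = 9.1449 mol.

9.14 mol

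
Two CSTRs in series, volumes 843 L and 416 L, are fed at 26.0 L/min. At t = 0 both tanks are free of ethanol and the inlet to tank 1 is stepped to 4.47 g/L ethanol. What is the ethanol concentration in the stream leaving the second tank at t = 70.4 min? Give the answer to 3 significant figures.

Each tank obeys Vᵢ dCᵢ/dt = Q(Cᵢ₋₁ − Cᵢ), so τᵢ = Vᵢ/Q.
τ₁ = 843/26.0 = 32.423 min; τ₂ = 416/26.0 = 16.000 min.
Tank 1: C₁ = C_in(1 − e^(−t/τ₁)). Tank 2 (τ₁ ≠ τ₂): C₂ = C_in[1 − (τ₁ e^(−t/τ₁) − τ₂ e^(−t/τ₂))/(τ₁ − τ₂)].
At t = 70.4: e^(−t/τ₁) = 0.11403, e^(−t/τ₂) = 0.012277.
C₂ = 4.47·[1 − (32.423·0.11403 − 16.000·0.012277)/(16.423)] = 4.47·0.78684 = 3.5172 g/L.

3.52 g/L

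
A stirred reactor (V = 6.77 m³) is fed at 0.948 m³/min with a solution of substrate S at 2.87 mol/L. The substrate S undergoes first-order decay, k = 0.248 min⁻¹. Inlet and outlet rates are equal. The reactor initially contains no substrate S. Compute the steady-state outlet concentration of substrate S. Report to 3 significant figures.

1.04 mol/L

V dC/dt = Q(C_in − C) − k V C.
At steady state: 0 = Q C_in − (Q + kV) C_ss, so C_ss = Q C_in/(Q + kV).
C_ss = 0.948·2.87/(0.948 + 0.248·6.77) = 2.7208/2.6270 = 1.0357 mol/L.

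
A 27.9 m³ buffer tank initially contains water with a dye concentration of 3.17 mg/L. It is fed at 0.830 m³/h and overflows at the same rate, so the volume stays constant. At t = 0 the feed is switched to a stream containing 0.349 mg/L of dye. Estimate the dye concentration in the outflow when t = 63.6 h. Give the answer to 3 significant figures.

Mass balance on the solute (V constant): V dC/dt = Q(C_in − C).
Rewrite as dC/dt + C/τ = C_in/τ, τ = V/Q = 33.614 h.
Solution: C(t) = C_in + (C₀ − C_in) e^(−t/τ).
C(63.6) = 0.349 + (3.17 − 0.349)·e^(−63.6/33.614) = 0.349 + (2.8210)·0.15076 = 0.77430 mg/L.

0.774 mg/L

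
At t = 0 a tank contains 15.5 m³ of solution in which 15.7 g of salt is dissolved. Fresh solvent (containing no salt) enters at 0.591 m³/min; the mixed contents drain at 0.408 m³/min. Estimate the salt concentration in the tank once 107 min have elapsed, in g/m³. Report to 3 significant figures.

0.0724 g/m³

Total volume: dV/dt = Q_in − Q_out = 0.18300 m³/min, so V(t) = 15.5 + 0.18300 t and V(107) = 35.081 m³.
No salt enters, so dm/dt = −Q_out · (m/V).
Separate: dm/m = −Q_out dt/V(t) ⇒ ln(m/m₀) = −(Q_out/(Q_in−Q_out)) ln(V/V₀).
m = m₀ (V₀/V)^(Q_out/(Q_in−Q_out)) = 15.7 × (15.5/35.081)^(2.2295) = 2.5410 g.
C = m/V = 2.5410/35.081 = 0.072432 g/m³.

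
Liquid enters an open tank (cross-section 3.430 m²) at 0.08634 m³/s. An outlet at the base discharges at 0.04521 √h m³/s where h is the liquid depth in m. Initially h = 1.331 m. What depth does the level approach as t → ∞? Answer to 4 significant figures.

3.647 m

Mass balance (ρ constant): A dh/dt = Q_in − 0.04521 √h. At steady state dh/dt = 0:
Q_in = 0.04521 √h_ss ⇒ √h_ss = 0.08634/0.04521 = 1.90975.
h_ss = 1.90975² = 3.64716 m. (Since h₀ = 1.331 m < h_ss, the level will rise toward this value.)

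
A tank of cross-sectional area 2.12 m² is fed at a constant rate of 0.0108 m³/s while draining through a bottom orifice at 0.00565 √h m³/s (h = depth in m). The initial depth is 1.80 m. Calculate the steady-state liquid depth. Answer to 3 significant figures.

3.65 m

Level balance: A dh/dt = 0.0108 − 0.00565 √h. Setting dh/dt = 0:
Q_in = 0.00565 √h_ss ⇒ √h_ss = 0.0108/0.00565 = 1.9115.
h_ss = 1.9115² = 3.6538 m. (Since h₀ = 1.80 m < h_ss, the level will rise toward this value.)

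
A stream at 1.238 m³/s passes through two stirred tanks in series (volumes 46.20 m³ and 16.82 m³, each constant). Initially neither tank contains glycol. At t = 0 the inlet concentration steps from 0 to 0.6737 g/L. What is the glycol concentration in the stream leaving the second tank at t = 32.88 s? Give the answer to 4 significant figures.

0.2690 g/L

Time constants: τᵢ = Vᵢ/Q for each well-mixed tank.
τ₁ = 46.20/1.238 = 37.3183 s; τ₂ = 16.82/1.238 = 13.5864 s.
Solving the cascade with C₁(0)=C₂(0)=0 gives C₂(t) = C_in[1 − (τ₁ e^(−t/τ₁) − τ₂ e^(−t/τ₂))/(τ₁ − τ₂)].
At t = 32.88: e^(−t/τ₁) = 0.414339, e^(−t/τ₂) = 0.0889161.
C₂ = 0.6737·[1 − (37.3183·0.414339 − 13.5864·0.0889161)/(23.7318)] = 0.6737·0.399357 = 0.269046 g/L.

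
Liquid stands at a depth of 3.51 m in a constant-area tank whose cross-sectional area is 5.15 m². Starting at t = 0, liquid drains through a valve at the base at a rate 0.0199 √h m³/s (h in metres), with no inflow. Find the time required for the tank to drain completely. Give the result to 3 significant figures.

970 s

A dh/dt = −Q_out = −0.0199 √h.
Separate and integrate: 2(√h − √h₀) = −(0.0199/A) t.
Set h = 0: 2√h₀ = (0.0199/A) t_empty ⇒ t_empty = 2A√h₀/0.0199.
t_empty = 2·5.15·√3.51/0.0199 = 10.300·1.8735/0.0199 = 969.70 s.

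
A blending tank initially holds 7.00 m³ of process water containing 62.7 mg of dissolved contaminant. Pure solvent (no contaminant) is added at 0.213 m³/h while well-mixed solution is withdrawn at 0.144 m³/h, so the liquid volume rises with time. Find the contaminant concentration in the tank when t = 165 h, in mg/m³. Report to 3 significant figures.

Total volume: dV/dt = Q_in − Q_out = 0.069000 m³/h, so V(t) = 7.00 + 0.069000 t and V(165) = 18.385 m³.
No contaminant enters, so dm/dt = −Q_out · (m/V).
Separate: dm/m = −Q_out dt/V(t) ⇒ ln(m/m₀) = −(Q_out/(Q_in−Q_out)) ln(V/V₀).
m = m₀ (V₀/V)^(Q_out/(Q_in−Q_out)) = 62.7 × (7.00/18.385)^(2.0870) = 8.3574 mg.
C = m/V = 8.3574/18.385 = 0.45458 mg/m³.

0.455 mg/m³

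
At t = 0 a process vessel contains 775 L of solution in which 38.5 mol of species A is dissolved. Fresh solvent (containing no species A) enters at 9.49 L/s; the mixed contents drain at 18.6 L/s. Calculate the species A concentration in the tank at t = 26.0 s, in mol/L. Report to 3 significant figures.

Let m(t) be the amount of species A. Volume: V(t) = V₀ + (Q_in − Q_out) t = 775 − 9.1100 t; V(26.0) = 538.14 L.
No species A enters, so dm/dt = −Q_out · (m/V).
Separate: dm/m = −Q_out dt/V(t) ⇒ ln(m/m₀) = −(Q_out/(Q_in−Q_out)) ln(V/V₀).
m = m₀ (V₀/V)^(Q_out/(Q_in−Q_out)) = 38.5 × (775/538.14)^(-2.0417) = 18.283 mol.
C = m/V = 18.283/538.14 = 0.033974 mol/L.

0.0340 mol/L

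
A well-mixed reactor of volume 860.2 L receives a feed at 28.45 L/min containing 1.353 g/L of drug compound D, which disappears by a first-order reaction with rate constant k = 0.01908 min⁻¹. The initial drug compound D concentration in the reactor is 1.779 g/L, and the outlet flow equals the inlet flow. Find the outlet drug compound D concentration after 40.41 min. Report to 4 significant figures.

0.9700 g/L

Accumulation = in − out − consumed: V dC/dt = Q C_in − Q C − k V C.
This is linear with rate a = Q/V + k = 0.0521537 min⁻¹.
C_ss = Q C_in/(Q + kV) = 0.858016 g/L; C(t) = C_ss + (C₀ − C_ss) e^(−a t).
C(40.41) = 0.858016 + (0.920984)·e^(−0.0521537·40.41) = 0.858016 + (0.920984)·0.121538 = 0.969950 g/L.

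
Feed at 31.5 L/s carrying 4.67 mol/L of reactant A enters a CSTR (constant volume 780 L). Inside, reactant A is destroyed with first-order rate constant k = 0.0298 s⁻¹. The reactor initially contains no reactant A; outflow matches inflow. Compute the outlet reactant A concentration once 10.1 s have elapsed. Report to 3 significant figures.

1.36 mol/L

Species balance: V dC/dt = Q C_in − Q C − k V C.
dC/dt = (Q/V) C_in − (Q/V + k) C; effective rate a = Q/V + k = 0.040385 + 0.0298 = 0.070185 s⁻¹.
C_ss = Q C_in/(Q + kV) = 2.6871 mol/L; C(t) = C_ss + (C₀ − C_ss) e^(−a t).
C(10.1) = 2.6871 + (-2.6871)·e^(−0.070185·10.1) = 2.6871 + (-2.6871)·0.49220 = 1.3645 mol/L.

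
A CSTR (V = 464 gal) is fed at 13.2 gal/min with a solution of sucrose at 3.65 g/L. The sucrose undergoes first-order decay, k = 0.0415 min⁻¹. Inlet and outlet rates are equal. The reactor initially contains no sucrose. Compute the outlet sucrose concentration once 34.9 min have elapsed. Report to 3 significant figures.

Species balance: V dC/dt = Q C_in − Q C − k V C.
dC/dt = (Q/V) C_in − (Q/V + k) C; effective rate a = Q/V + k = 0.028448 + 0.0415 = 0.069948 min⁻¹.
C_ss = Q C_in/(Q + kV) = 1.4845 g/L; C(t) = C_ss + (C₀ − C_ss) e^(−a t).
C(34.9) = 1.4845 + (-1.4845)·e^(−0.069948·34.9) = 1.4845 + (-1.4845)·0.087057 = 1.3552 g/L.

1.36 g/L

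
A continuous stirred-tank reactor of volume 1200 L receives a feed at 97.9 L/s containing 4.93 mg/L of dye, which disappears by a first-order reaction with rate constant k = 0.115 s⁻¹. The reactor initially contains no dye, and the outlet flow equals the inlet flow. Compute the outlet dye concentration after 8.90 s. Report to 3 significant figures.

Accumulation = in − out − consumed: V dC/dt = Q C_in − Q C − k V C.
dC/dt = (Q/V) C_in − (Q/V + k) C; effective rate a = Q/V + k = 0.081583 + 0.115 = 0.19658 s⁻¹.
C_ss = Q C_in/(Q + kV) = 2.0460 mg/L; C(t) = C_ss + (C₀ − C_ss) e^(−a t).
C(8.90) = 2.0460 + (-2.0460)·e^(−0.19658·8.90) = 2.0460 + (-2.0460)·0.17384 = 1.6903 mg/L.

1.69 mg/L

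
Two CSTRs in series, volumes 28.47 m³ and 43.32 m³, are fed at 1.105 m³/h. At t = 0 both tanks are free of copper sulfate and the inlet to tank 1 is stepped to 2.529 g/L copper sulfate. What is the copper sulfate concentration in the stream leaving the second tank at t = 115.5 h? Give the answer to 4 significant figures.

Species balance on tank i: dCᵢ/dt = (Cᵢ₋₁ − Cᵢ)/τᵢ with τᵢ = Vᵢ/Q.
τ₁ = 28.47/1.105 = 25.7647 h; τ₂ = 43.32/1.105 = 39.2036 h.
Solving the cascade with C₁(0)=C₂(0)=0 gives C₂(t) = C_in[1 − (τ₁ e^(−t/τ₁) − τ₂ e^(−t/τ₂))/(τ₁ − τ₂)].
At t = 115.5: e^(−t/τ₁) = 0.0113009, e^(−t/τ₂) = 0.0525413.
C₂ = 2.529·[1 − (25.7647·0.0113009 − 39.2036·0.0525413)/(-13.4389)] = 2.529·0.868394 = 2.19617 g/L.

2.196 g/L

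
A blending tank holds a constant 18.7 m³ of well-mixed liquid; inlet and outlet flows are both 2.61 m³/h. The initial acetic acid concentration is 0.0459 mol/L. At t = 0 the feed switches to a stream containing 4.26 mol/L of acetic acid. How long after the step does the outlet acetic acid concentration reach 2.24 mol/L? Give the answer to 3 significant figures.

Accumulation = in − out for the solute gives V dC/dt = Q(C_in − C), so τ = V/Q = 7.1648 h.
C(t) = C_in + (C₀ − C_in) e^(−t/τ). Set C = 2.24 and solve for t:
e^(−t/τ) = (C − C_in)/(C₀ − C_in) = (2.24 − 4.26)/(0.0459 − 4.26) = 0.47934
t = −τ ln(…) = 7.1648 × 0.73534 = 5.2685 h.

5.27 h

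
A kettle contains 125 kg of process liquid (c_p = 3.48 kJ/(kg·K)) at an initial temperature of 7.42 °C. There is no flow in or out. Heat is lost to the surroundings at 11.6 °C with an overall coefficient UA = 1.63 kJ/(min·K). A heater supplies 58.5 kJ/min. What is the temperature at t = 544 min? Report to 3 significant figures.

42.3 °C

Lumped-capacitance energy balance: M c_p dT/dt = UA(T_amb − T) + Q̇.
dT/dt = (T_ss − T)/τ with T_ss = T_amb + Q̇/UA = 11.6 + 58.5/1.63 = 47.490 °C, τ = M c_p/UA = 125·3.48/1.63 = 266.87 min.
This is linear first-order; T(t) = T_ss + (T₀ − T_ss) e^(−t/τ).
T(544) = 47.490 + (-40.070)·0.13023 = 42.271 °C.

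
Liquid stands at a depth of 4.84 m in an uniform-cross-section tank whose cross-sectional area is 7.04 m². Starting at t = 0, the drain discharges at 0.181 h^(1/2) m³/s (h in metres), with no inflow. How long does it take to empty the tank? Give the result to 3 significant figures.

With no inflow, A dh/dt = −0.181 √h.
Separate and integrate: 2(√h − √h₀) = −(0.181/A) t.
Tank is empty when √h = 0: t_empty = 2A√h₀/0.181.
t_empty = 2·7.04·√4.84/0.181 = 14.080·2.2000/0.181 = 171.14 s.

171 s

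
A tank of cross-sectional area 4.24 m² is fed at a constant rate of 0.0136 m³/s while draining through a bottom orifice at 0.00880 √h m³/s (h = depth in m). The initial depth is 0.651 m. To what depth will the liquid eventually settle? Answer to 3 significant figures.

2.39 m

Accumulation of liquid (constant cross-section A): A dh/dt = Q_in − 0.00880 √h. At steady state dh/dt = 0:
Q_in = 0.00880 √h_ss ⇒ √h_ss = 0.0136/0.00880 = 1.5455.
h_ss = 1.5455² = 2.3884 m. (Since h₀ = 0.651 m < h_ss, the level will rise toward this value.)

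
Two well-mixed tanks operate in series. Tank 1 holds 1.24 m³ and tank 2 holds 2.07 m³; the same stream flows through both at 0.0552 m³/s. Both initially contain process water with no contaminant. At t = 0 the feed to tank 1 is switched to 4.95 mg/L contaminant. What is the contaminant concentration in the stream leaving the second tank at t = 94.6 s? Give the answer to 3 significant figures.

4.07 mg/L

Time constants: τᵢ = Vᵢ/Q for each well-mixed tank.
τ₁ = 1.24/0.0552 = 22.464 s; τ₂ = 2.07/0.0552 = 37.500 s.
Solving the cascade with C₁(0)=C₂(0)=0 gives C₂(t) = C_in[1 − (τ₁ e^(−t/τ₁) − τ₂ e^(−t/τ₂))/(τ₁ − τ₂)].
At t = 94.6: e^(−t/τ₁) = 0.014828, e^(−t/τ₂) = 0.080245.
C₂ = 4.95·[1 − (22.464·0.014828 − 37.500·0.080245)/(-15.036)] = 4.95·0.82202 = 4.0690 mg/L.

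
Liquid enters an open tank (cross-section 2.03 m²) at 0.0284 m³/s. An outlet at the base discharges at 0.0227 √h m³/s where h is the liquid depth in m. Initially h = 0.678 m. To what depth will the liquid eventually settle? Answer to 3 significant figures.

1.57 m

Level balance: A dh/dt = 0.0284 − 0.0227 √h. Setting dh/dt = 0:
Q_in = 0.0227 √h_ss ⇒ √h_ss = 0.0284/0.0227 = 1.2511.
h_ss = 1.2511² = 1.5653 m. (Since h₀ = 0.678 m < h_ss, the level will rise toward this value.)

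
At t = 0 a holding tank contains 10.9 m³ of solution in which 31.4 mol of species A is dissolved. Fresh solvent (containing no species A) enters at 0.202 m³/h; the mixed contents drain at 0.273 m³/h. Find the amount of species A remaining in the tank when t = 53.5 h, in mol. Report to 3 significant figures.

6.05 mol

Let m(t) be the amount of species A. Volume: V(t) = V₀ + (Q_in − Q_out) t = 10.9 − 0.071000 t; V(53.5) = 7.1015 m³.
No species A enters, so dm/dt = −Q_out · (m/V).
dm/m = −Q_out dt/(V₀ − 0.071000 t); integrating gives ln(m/m₀) = −(Q_out/(Q_in−Q_out)) ln(V/V₀).
m = m₀ (V₀/V)^(Q_out/(Q_in−Q_out)) = 31.4 × (10.9/7.1015)^(-3.8451) = 6.0458 mol.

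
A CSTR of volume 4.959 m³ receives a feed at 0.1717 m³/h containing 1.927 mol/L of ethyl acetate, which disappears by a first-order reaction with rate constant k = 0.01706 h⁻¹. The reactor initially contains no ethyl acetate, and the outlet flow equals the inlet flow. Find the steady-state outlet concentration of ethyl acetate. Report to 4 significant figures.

V dC/dt = Q(C_in − C) − k V C.
Steady state (dC/dt = 0): C_ss = Q C_in/(Q + kV) = C_in/(1 + kV/Q).
C_ss = 0.1717·1.927/(0.1717 + 0.01706·4.959) = 0.330866/0.256301 = 1.29093 mol/L.

1.291 mol/L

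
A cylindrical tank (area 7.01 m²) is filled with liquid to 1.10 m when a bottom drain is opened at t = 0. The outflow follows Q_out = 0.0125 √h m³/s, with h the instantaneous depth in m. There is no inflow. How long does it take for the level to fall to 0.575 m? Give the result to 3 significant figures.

326 s

With no inflow, A dh/dt = −0.0125 √h.
∫ h^(−1/2) dh = −(0.0125/A) ∫ dt, giving 2√h = 2√h₀ − (0.0125/A) t.
t = 2A(√h₀ − √h)/0.0125 = 2·7.01·(√1.10 − √0.575)/0.0125
  = 14.020 × (1.0488 − 0.75829) / 0.0125 = 325.85 s.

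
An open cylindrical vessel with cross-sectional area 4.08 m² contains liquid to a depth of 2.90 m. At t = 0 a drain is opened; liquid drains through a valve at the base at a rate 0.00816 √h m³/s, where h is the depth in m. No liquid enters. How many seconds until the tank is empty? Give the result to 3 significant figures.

1700 s

With no inflow, A dh/dt = −0.00816 √h.
∫ h^(−1/2) dh = −(0.00816/A) ∫ dt, giving 2√h = 2√h₀ − (0.00816/A) t.
Set h = 0: 2√h₀ = (0.00816/A) t_empty ⇒ t_empty = 2A√h₀/0.00816.
t_empty = 2·4.08·√2.90/0.00816 = 8.1600·1.7029/0.00816 = 1702.9 s.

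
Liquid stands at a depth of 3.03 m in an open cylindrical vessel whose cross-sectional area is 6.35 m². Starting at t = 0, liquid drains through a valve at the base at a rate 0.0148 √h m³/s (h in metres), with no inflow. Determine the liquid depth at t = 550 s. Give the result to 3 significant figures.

1.21 m

A dh/dt = −Q_out = −0.0148 √h.
This is separable: 2 d(√h)/dt = −0.0148/A, so √h = √h₀ − (0.0148/(2A)) t.
√h = √3.03 − 0.0148·550/(2·6.35) = 1.7407 − 0.64094 = 1.0997.
h = 1.0997² = 1.2094 m.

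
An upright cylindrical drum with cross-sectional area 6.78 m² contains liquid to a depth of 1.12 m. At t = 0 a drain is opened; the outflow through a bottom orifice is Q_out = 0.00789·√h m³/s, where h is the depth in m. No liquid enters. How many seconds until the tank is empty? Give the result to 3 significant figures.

1820 s

With no inflow, A dh/dt = −0.00789 √h.
Separate and integrate: 2(√h − √h₀) = −(0.00789/A) t.
Set h = 0: 2√h₀ = (0.00789/A) t_empty ⇒ t_empty = 2A√h₀/0.00789.
t_empty = 2·6.78·√1.12/0.00789 = 13.560·1.0583/0.00789 = 1818.8 s.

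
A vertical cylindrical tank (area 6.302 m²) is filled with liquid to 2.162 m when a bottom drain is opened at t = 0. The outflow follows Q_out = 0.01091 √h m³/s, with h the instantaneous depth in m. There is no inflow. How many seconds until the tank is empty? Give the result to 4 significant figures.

A dh/dt = −Q_out = −0.01091 √h.
∫ h^(−1/2) dh = −(0.01091/A) ∫ dt, giving 2√h = 2√h₀ − (0.01091/A) t.
Set h = 0: 2√h₀ = (0.01091/A) t_empty ⇒ t_empty = 2A√h₀/0.01091.
t_empty = 2·6.302·√2.162/0.01091 = 12.6040·1.47037/0.01091 = 1698.68 s.

1699 s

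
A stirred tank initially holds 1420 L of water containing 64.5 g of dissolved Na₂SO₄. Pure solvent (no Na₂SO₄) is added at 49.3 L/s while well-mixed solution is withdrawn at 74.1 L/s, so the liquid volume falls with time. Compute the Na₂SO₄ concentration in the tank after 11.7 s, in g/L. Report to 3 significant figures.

0.0288 g/L

Let m(t) be the amount of Na₂SO₄. Volume: V(t) = V₀ + (Q_in − Q_out) t = 1420 − 24.800 t; V(11.7) = 1129.8 L.
Solute balance: dm/dt = 0 − Q_out C = −Q_out m/V(t).
Separate: dm/m = −Q_out dt/V(t) ⇒ ln(m/m₀) = −(Q_out/(Q_in−Q_out)) ln(V/V₀).
m = m₀ (V₀/V)^(Q_out/(Q_in−Q_out)) = 64.5 × (1420/1129.8)^(-2.9879) = 32.580 g.
C = m/V = 32.580/1129.8 = 0.028836 g/L.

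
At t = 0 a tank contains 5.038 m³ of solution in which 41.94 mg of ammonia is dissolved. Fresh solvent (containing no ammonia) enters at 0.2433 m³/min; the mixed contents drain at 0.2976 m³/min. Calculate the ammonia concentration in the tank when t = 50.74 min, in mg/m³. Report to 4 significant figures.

0.2399 mg/m³

Total volume: dV/dt = Q_in − Q_out = -0.0543000 m³/min, so V(t) = 5.038 − 0.0543000 t and V(50.74) = 2.28282 m³.
No ammonia enters, so dm/dt = −Q_out · (m/V).
dm/m = −Q_out dt/(V₀ − 0.0543000 t); integrating gives ln(m/m₀) = −(Q_out/(Q_in−Q_out)) ln(V/V₀).
m = m₀ (V₀/V)^(Q_out/(Q_in−Q_out)) = 41.94 × (5.038/2.28282)^(-5.48066) = 0.547581 mg.
C = m/V = 0.547581/2.28282 = 0.239871 mg/m³.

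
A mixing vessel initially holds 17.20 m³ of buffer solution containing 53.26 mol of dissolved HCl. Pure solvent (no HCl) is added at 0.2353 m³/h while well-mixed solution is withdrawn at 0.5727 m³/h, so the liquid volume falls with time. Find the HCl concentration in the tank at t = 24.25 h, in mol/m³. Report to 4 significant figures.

Total volume: dV/dt = Q_in − Q_out = -0.337400 m³/h, so V(t) = 17.20 − 0.337400 t and V(24.25) = 9.01805 m³.
Solute balance: dm/dt = 0 − Q_out C = −Q_out m/V(t).
Separate: dm/m = −Q_out dt/V(t) ⇒ ln(m/m₀) = −(Q_out/(Q_in−Q_out)) ln(V/V₀).
m = m₀ (V₀/V)^(Q_out/(Q_in−Q_out)) = 53.26 × (17.20/9.01805)^(-1.69739) = 17.8002 mol.
C = m/V = 17.8002/9.01805 = 1.97384 mol/m³.

1.974 mol/m³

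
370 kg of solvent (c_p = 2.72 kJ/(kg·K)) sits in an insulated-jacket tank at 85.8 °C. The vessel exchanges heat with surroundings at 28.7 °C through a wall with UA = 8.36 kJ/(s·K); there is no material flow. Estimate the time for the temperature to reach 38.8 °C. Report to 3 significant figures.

209 s

First-law balance (no shaft work): M c_p dT/dt = −UA(T − T_amb).
τ = M c_p/UA = 120.38 s; T_ss = T_amb = 28.700 °C.
T(t) = T_ss + (T₀ − T_ss)e^(−t/τ); set T = 38.8:
t = −τ ln[(T − T_ss)/(T₀ − T_ss)] = −120.38 · ln(0.17688) = 208.54 s.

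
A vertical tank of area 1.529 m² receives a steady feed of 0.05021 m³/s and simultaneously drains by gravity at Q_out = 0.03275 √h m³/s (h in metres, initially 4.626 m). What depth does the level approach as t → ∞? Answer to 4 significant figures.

A dh/dt = Q_in − 0.03275 √h. Steady state requires inflow = outflow:
Q_in = 0.03275 √h_ss ⇒ √h_ss = 0.05021/0.03275 = 1.53313.
h_ss = 1.53313² = 2.35049 m. (Since h₀ = 4.626 m > h_ss, the level will fall toward this value.)

2.350 m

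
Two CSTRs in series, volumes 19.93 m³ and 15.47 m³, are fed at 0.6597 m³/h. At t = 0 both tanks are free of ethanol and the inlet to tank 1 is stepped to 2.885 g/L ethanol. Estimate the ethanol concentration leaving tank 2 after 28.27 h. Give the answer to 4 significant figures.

0.8250 g/L

Each tank obeys Vᵢ dCᵢ/dt = Q(Cᵢ₋₁ − Cᵢ), so τᵢ = Vᵢ/Q.
τ₁ = 19.93/0.6597 = 30.2107 h; τ₂ = 15.47/0.6597 = 23.4501 h.
Tank 1: C₁ = C_in(1 − e^(−t/τ₁)). Tank 2 (τ₁ ≠ τ₂): C₂ = C_in[1 − (τ₁ e^(−t/τ₁) − τ₂ e^(−t/τ₂))/(τ₁ − τ₂)].
At t = 28.27: e^(−t/τ₁) = 0.392287, e^(−t/τ₂) = 0.299530.
C₂ = 2.885·[1 − (30.2107·0.392287 − 23.4501·0.299530)/(6.76065)] = 2.885·0.285974 = 0.825035 g/L.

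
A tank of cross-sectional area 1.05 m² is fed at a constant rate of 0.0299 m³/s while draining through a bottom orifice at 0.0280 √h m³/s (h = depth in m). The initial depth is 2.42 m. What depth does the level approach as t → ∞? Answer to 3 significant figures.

Level balance: A dh/dt = 0.0299 − 0.0280 √h. Setting dh/dt = 0:
Q_in = 0.0280 √h_ss ⇒ √h_ss = 0.0299/0.0280 = 1.0679.
h_ss = 1.0679² = 1.1403 m. (Since h₀ = 2.42 m > h_ss, the level will fall toward this value.)

1.14 m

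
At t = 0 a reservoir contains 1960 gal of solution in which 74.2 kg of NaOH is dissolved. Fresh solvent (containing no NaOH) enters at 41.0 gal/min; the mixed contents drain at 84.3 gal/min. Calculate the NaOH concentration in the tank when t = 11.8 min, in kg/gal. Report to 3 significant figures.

0.0284 kg/gal

Let m(t) be the amount of NaOH. Volume: V(t) = V₀ + (Q_in − Q_out) t = 1960 − 43.300 t; V(11.8) = 1449.1 gal.
Species balance (pure solvent in): dm/dt = −Q_out · m/V(t).
Separate: dm/m = −Q_out dt/V(t) ⇒ ln(m/m₀) = −(Q_out/(Q_in−Q_out)) ln(V/V₀).
m = m₀ (V₀/V)^(Q_out/(Q_in−Q_out)) = 74.2 × (1960/1449.1)^(-1.9469) = 41.213 kg.
C = m/V = 41.213/1449.1 = 0.028441 kg/gal.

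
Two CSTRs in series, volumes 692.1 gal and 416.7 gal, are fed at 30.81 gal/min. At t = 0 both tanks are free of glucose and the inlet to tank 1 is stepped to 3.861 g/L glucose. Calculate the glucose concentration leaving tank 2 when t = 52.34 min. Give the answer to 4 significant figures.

Time constants: τᵢ = Vᵢ/Q for each well-mixed tank.
τ₁ = 692.1/30.81 = 22.4635 min; τ₂ = 416.7/30.81 = 13.5248 min.
Tank 1: C₁ = C_in(1 − e^(−t/τ₁)). Tank 2 (τ₁ ≠ τ₂): C₂ = C_in[1 − (τ₁ e^(−t/τ₁) − τ₂ e^(−t/τ₂))/(τ₁ − τ₂)].
At t = 52.34: e^(−t/τ₁) = 0.0972954, e^(−t/τ₂) = 0.0208601.
C₂ = 3.861·[1 − (22.4635·0.0972954 − 13.5248·0.0208601)/(8.93866)] = 3.861·0.787052 = 3.03881 g/L.

3.039 g/L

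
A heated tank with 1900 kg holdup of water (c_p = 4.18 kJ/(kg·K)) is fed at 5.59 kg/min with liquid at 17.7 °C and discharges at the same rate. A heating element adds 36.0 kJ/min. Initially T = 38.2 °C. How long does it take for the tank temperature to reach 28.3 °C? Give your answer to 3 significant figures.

M c_p dT/dt = ṁ c_p (T_in − T) + Q̇.
τ = M/ṁ = 339.89 min; T_ss = T_in + Q̇/(ṁ c_p) = 19.241 °C.
T(t) = T_ss + (T₀ − T_ss) e^(−t/τ). Set T = 28.3:
e^(−t/τ) = (28.3 − 19.241)/(38.2 − 19.241) = 0.47783
t = −339.89 · ln(0.47783) = 251.01 min.

251 min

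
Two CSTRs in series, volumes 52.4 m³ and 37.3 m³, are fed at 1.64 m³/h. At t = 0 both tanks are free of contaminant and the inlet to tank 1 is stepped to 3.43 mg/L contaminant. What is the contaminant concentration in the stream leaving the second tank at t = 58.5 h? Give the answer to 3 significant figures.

Time constants: τᵢ = Vᵢ/Q for each well-mixed tank.
τ₁ = 52.4/1.64 = 31.951 h; τ₂ = 37.3/1.64 = 22.744 h.
Tank 1: C₁ = C_in(1 − e^(−t/τ₁)). Tank 2 (τ₁ ≠ τ₂): C₂ = C_in[1 − (τ₁ e^(−t/τ₁) − τ₂ e^(−t/τ₂))/(τ₁ − τ₂)].
At t = 58.5: e^(−t/τ₁) = 0.16027, e^(−t/τ₂) = 0.076374.
C₂ = 3.43·[1 − (31.951·0.16027 − 22.744·0.076374)/(9.2073)] = 3.43·0.63250 = 2.1695 mg/L.

2.17 mg/L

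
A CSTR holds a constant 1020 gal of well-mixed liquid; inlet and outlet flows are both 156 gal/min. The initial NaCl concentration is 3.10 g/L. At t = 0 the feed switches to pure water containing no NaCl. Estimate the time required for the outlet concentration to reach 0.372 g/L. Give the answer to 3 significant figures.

Unsteady species balance (constant V, well mixed): V dC/dt = Q(C_in − C), so τ = V/Q = 6.5385 min.
C(t) = C_in + (C₀ − C_in) e^(−t/τ). Set C = 0.372 and solve for t:
e^(−t/τ) = (C − C_in)/(C₀ − C_in) = (0.372 − 0)/(3.10 − 0) = 0.12000
t = −τ ln(…) = 6.5385 × 2.1203 = 13.863 min.

13.9 min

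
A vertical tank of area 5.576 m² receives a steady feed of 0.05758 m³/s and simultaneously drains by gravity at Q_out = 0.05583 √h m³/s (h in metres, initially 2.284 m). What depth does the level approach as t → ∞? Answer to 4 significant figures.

Unsteady balance on liquid volume: A dh/dt = Q_in − 0.05583 √h. At steady state dh/dt = 0:
Q_in = 0.05583 √h_ss ⇒ √h_ss = 0.05758/0.05583 = 1.03135.
h_ss = 1.03135² = 1.06367 m. (Since h₀ = 2.284 m > h_ss, the level will fall toward this value.)

1.064 m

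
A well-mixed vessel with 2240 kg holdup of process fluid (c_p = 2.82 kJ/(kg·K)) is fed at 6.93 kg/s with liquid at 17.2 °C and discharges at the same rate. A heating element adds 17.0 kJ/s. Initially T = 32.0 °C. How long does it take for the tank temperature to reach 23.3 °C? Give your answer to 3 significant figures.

317 s

M c_p dT/dt = ṁ c_p (T_in − T) + Q̇.
τ = M/ṁ = 323.23 s; T_ss = T_in + Q̇/(ṁ c_p) = 18.070 °C.
T(t) = T_ss + (T₀ − T_ss) e^(−t/τ). Set T = 23.3:
e^(−t/τ) = (23.3 − 18.070)/(32.0 − 18.070) = 0.37545
t = −323.23 · ln(0.37545) = 316.65 s.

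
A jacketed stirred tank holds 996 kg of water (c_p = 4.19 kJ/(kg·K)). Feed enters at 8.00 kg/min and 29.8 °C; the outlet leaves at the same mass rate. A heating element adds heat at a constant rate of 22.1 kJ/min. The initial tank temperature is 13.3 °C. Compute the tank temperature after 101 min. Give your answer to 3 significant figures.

M c_p dT/dt = ṁ c_p (T_in − T) + Q̇.
τ = M/ṁ = 124.50 min; T_ss = T_in + Q̇/(ṁ c_p) = 29.8 + 22.1/(8.00·4.19) = 30.459 °C.
This is linear first-order; T(t) = T_ss + (T₀ − T_ss) e^(−t/τ).
T(101) = 30.459 + (-17.159)·e^(−101/124.50) = 30.459 + (-17.159)·0.44430 = 22.835 °C.

22.8 °C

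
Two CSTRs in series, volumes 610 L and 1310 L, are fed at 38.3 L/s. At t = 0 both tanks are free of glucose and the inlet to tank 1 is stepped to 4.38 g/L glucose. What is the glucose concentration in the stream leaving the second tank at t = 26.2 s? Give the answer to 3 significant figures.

1.31 g/L

Species balance on tank i: dCᵢ/dt = (Cᵢ₋₁ − Cᵢ)/τᵢ with τᵢ = Vᵢ/Q.
τ₁ = 610/38.3 = 15.927 s; τ₂ = 1310/38.3 = 34.204 s.
Solving the cascade with C₁(0)=C₂(0)=0 gives C₂(t) = C_in[1 − (τ₁ e^(−t/τ₁) − τ₂ e^(−t/τ₂))/(τ₁ − τ₂)].
At t = 26.2: e^(−t/τ₁) = 0.19301, e^(−t/τ₂) = 0.46487.
C₂ = 4.38·[1 − (15.927·0.19301 − 34.204·0.46487)/(-18.277)] = 4.38·0.29823 = 1.3062 g/L.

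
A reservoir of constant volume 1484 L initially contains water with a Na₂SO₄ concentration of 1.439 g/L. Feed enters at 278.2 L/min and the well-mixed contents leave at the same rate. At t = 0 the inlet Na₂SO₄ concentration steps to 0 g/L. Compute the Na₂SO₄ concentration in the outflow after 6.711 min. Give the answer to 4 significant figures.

Unsteady species balance (constant V, well mixed): V dC/dt = Q(C_in − C).
Time constant τ = V/Q = 1484/278.2 = 5.33429 min.
C approaches C_in exponentially: C(t) = C_in + (C₀ − C_in) e^(−t/τ).
C(6.711) = 0 + (1.439 − 0)·e^(−6.711/5.33429) = 0 + (1.43900)·0.284197 = 0.408960 g/L.

0.4090 g/L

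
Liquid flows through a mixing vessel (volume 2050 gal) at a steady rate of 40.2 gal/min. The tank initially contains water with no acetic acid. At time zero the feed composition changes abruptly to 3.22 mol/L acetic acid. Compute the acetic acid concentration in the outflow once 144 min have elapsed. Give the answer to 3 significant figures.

3.03 mol/L

Transient balance on the dissolved component: V dC/dt = Q(C_in − C).
Rewrite as dC/dt + C/τ = C_in/τ, τ = V/Q = 50.995 min.
C approaches C_in exponentially: C(t) = C_in + (C₀ − C_in) e^(−t/τ).
C(144) = 3.22 + (0 − 3.22)·e^(−144/50.995) = 3.22 + (-3.2200)·0.059380 = 3.0288 mol/L.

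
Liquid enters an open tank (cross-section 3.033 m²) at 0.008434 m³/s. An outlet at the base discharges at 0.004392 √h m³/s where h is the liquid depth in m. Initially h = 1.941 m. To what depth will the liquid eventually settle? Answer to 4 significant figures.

3.688 m

Level balance: A dh/dt = 0.008434 − 0.004392 √h. Setting dh/dt = 0:
Q_in = 0.004392 √h_ss ⇒ √h_ss = 0.008434/0.004392 = 1.92031.
h_ss = 1.92031² = 3.68759 m. (Since h₀ = 1.941 m < h_ss, the level will rise toward this value.)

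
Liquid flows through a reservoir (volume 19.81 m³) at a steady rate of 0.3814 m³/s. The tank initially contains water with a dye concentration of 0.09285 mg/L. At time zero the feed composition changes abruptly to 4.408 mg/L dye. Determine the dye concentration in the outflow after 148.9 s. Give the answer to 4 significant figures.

4.163 mg/L

Species balance on the tank: V dC/dt = Q(C_in − C).
So dC/dt = (C_in − C)/τ with τ = V/Q = 19.81/0.3814 = 51.9402 s.
Integrating: C(t) = C_in + (C₀ − C_in) e^(−t/τ).
C(148.9) = 4.408 + (0.09285 − 4.408)·e^(−148.9/51.9402) = 4.408 + (-4.31515)·0.0568831 = 4.16254 mg/L.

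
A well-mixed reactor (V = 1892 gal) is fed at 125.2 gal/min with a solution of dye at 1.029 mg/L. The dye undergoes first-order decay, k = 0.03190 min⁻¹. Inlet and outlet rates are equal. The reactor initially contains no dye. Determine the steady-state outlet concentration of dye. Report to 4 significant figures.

Species balance: V dC/dt = Q C_in − Q C − k V C.
Steady state (dC/dt = 0): C_ss = Q C_in/(Q + kV) = C_in/(1 + kV/Q).
C_ss = 125.2·1.029/(125.2 + 0.03190·1892) = 128.831/185.555 = 0.694301 mg/L.

0.6943 mg/L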